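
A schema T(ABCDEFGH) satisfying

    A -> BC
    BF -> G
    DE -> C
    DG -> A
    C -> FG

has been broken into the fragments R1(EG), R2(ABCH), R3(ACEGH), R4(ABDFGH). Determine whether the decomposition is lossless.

Chase test. Columns are ABCDEFGH; row i has aⱼ where attribute j ∈ Ri, else bᵢⱼ.
Initial tableau (one row per fragment):
  row 1: b11 b12 b13 b14 a5 b16 a7 b18
  row 2: a1 a2 a3 b24 b25 b26 b27 a8
  row 3: a1 b32 a3 b34 a5 b36 a7 a8
  row 4: a1 a2 b43 a4 b45 a6 a7 a8
Rows 2 and 3 agree on A; apply A→BC and equate their BC entries.
Rows 2 and 4 agree on A; apply A→BC and equate their BC entries.
Rows 2 and 3 agree on C; apply C→FG and equate their FG entries.
Rows 2 and 4 agree on C; apply C→FG and equate their FG entries.
No row becomes fully distinguished — the join is lossy.

No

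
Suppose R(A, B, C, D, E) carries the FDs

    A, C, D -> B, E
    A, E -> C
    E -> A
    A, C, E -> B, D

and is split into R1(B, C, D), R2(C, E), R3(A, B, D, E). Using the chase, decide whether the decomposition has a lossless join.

Chase test. Columns are A, B, C, D, E; row i has aⱼ where attribute j ∈ Ri, else bᵢⱼ.
Initial tableau (one row per fragment):
  row 1: b11 a2 a3 a4 b15
  row 2: b21 b22 a3 b24 a5
  row 3: a1 a2 b33 a4 a5
Rows 2 and 3 agree on E; apply E→A and equate their A entries.
Rows 2 and 3 agree on A, E; apply A, E→C and equate their C entries.
Rows 2 and 3 agree on A, C, E; apply A, C, E→B, D and equate their B, D entries.
Row 2 is now all distinguished symbols — the join is lossless.

Yes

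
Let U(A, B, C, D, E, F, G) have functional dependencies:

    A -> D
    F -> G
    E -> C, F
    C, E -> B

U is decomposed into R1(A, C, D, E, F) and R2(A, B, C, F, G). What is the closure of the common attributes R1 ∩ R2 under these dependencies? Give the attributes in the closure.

A, C, D, F, G

R1 ∩ R2 = {A, C, F}.
A → D applies, adding D
F → G applies, adding G
Closure: {A, C, D, F, G}.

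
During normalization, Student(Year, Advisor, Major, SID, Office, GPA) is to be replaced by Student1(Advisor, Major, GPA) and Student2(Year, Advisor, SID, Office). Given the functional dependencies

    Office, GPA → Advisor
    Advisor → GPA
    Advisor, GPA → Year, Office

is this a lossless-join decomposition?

Common attributes: Student1 ∩ Student2 = {Advisor}.
Closure of {Advisor}: Advisor → GPA applies, adding GPA; Advisor, GPA → Year, Office applies, adding Year, Office. So (Advisor)⁺ = {Year, Advisor, Office, GPA}.
The closure contains neither all of Student1 = {Advisor, Major, GPA} nor all of Student2 = {Year, Advisor, SID, Office}, so the common attributes are not a superkey of either fragment. The join is lossy.

No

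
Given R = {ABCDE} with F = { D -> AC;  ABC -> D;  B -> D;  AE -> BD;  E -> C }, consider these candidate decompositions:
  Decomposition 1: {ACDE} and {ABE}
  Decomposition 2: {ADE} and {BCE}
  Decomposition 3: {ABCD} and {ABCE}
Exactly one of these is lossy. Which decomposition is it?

Decomposition 2

Decomposition 1: common = {AE}, closure = {ABCDE} → lossless.
Decomposition 2: common = {E}, closure = {CE} → lossy.
Decomposition 3: common = {ABC}, closure = {ABCD} → lossless.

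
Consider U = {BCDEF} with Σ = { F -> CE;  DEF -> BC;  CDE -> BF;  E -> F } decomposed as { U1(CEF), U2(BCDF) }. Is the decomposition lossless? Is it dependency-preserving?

lossless and dependency-preserving

Lossless test: (CF)⁺ = {CEF}, which contains all of one fragment — lossless.
Dependency preservation: DEF → BC; CDE → BF are not contained in any single fragment, but the restricted closure of each left-hand side across the fragments still reaches the right-hand side; the remaining FDs each lie inside some fragment. All dependencies are preserved.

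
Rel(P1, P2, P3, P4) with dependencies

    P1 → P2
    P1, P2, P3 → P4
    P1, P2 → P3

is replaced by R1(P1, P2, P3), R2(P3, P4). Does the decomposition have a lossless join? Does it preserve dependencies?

Lossless test: (P3)⁺ = {P3}, which is a superkey of neither fragment — lossy.
Dependency preservation: the restricted closure of {P1, P2, P3} across the fragments never reaches {P4}, so P1, P2, P3 → P4 cannot be enforced without a join — not preserved.

lossy and not dependency-preserving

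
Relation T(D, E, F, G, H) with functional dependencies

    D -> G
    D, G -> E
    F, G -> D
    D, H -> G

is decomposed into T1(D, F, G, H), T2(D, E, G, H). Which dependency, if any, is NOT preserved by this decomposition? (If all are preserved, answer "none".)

D → G lies within T1.
D, G → E lies within T2.
F, G → D lies within T1.
D, H → G lies within T1.
Every dependency is enforceable on the fragments, so the decomposition is dependency-preserving.

none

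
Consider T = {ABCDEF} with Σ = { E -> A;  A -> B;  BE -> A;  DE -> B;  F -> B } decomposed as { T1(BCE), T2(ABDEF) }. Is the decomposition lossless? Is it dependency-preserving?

lossy but dependency-preserving

Lossless test: (BE)⁺ = {ABE}, which is a superkey of neither fragment — lossy.
Dependency preservation: every FD's attributes lie within a single fragment, so each can be enforced locally — preserved.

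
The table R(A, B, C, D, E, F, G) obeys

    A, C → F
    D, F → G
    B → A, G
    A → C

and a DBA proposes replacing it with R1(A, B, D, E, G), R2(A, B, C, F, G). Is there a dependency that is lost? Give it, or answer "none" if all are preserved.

D, F → G

Check D, F → G: no single fragment contains all of {D, F, G}, and the restricted closure of {D, F} across the fragments never reaches {G}.
A, C → F is preserved.
B → A, G is preserved.
A → C is preserved.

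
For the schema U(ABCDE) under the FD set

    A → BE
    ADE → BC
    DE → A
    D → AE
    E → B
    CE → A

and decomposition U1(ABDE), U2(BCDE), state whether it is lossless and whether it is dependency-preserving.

Lossless test: (BDE)⁺ = {ABCDE}, which contains all of one fragment — lossless.
Dependency preservation: the restricted closure of {CE} across the fragments never reaches {A}, so CE → A cannot be enforced without a join — not preserved.

lossless but not dependency-preserving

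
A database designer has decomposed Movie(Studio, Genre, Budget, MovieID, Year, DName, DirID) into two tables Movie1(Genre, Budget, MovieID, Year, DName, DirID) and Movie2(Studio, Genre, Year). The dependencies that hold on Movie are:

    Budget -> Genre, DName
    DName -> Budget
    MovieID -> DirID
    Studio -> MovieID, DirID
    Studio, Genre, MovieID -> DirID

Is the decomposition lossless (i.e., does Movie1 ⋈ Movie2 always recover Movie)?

Common attributes: Movie1 ∩ Movie2 = {Genre, Year}.
No dependency enlarges {Genre, Year}, so (Genre, Year)⁺ = {Genre, Year}.
The closure contains neither all of Movie1 = {Genre, Budget, MovieID, Year, DName, DirID} nor all of Movie2 = {Studio, Genre, Year}, so the common attributes are not a superkey of either fragment. The join is lossy.

No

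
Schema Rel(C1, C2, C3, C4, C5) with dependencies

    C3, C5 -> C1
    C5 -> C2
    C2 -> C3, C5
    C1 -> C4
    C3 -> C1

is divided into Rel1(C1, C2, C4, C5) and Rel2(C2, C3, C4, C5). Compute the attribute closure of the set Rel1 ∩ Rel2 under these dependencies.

Rel1 ∩ Rel2 = {C2, C4, C5}.
C2 → C3, C5 applies, adding C3
C3 → C1 applies, adding C1
Closure: {C1, C2, C3, C4, C5}.

C1, C2, C3, C4, C5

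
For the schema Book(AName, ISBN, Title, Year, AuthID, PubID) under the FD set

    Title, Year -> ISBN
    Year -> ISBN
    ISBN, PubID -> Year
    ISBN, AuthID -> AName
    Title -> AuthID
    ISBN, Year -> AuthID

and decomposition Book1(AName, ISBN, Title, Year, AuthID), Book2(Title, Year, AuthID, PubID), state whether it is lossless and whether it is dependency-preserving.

Lossless test: (Title, Year, AuthID)⁺ = {AName, ISBN, Title, Year, AuthID}, which contains all of one fragment — lossless.
Dependency preservation: the restricted closure of {ISBN, PubID} across the fragments never reaches {Year}, so ISBN, PubID → Year cannot be enforced without a join — not preserved.

lossless but not dependency-preserving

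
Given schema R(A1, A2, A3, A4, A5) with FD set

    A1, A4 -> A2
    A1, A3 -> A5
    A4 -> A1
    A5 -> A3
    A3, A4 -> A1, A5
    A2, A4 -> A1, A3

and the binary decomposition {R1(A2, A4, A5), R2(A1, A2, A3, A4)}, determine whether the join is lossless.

Yes

Common attributes: R1 ∩ R2 = {A2, A4}.
Closure of {A2, A4}: A4 → A1 applies, adding A1; A2, A4 → A1, A3 applies, adding A3; A1, A3 → A5 applies, adding A5. So (A2, A4)⁺ = {A1, A2, A3, A4, A5}.
This closure contains every attribute of R1, so R1 ∩ R2 → R1. The join is lossless.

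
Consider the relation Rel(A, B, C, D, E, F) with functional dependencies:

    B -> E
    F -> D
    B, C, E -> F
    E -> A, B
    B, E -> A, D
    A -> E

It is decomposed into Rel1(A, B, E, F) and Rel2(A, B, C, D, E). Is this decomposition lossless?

No

Common attributes: Rel1 ∩ Rel2 = {A, B, E}.
Closure of {A, B, E}: B, E → A, D applies, adding D. So (A, B, E)⁺ = {A, B, D, E}.
The closure contains neither all of Rel1 = {A, B, E, F} nor all of Rel2 = {A, B, C, D, E}, so the common attributes are not a superkey of either fragment. The join is lossy.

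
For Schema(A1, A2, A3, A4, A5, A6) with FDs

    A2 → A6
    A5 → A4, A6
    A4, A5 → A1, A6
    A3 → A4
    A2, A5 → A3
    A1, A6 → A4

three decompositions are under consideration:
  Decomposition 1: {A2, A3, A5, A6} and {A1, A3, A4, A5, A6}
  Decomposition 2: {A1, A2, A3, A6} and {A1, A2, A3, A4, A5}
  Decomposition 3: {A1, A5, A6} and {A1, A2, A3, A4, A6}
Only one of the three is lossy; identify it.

Decomposition 3

Decomposition 1: common = {A3, A5, A6}, closure = {A1, A3, A4, A5, A6} → lossless.
Decomposition 2: common = {A1, A2, A3}, closure = {A1, A2, A3, A4, A6} → lossless.
Decomposition 3: common = {A1, A6}, closure = {A1, A4, A6} → lossy.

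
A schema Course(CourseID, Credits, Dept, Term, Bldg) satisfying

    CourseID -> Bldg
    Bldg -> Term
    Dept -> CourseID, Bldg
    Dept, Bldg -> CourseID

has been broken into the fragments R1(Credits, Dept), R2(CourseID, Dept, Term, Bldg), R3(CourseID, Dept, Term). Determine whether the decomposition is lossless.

Yes

Chase test. Columns are CourseID, Credits, Dept, Term, Bldg; row i has aⱼ where attribute j ∈ Ri, else bᵢⱼ.
Initial tableau (one row per fragment):
  row 1: b11 a2 a3 b14 b15
  row 2: a1 b22 a3 a4 a5
  row 3: a1 b32 a3 a4 b35
Rows 2 and 3 agree on CourseID; apply CourseID→Bldg and equate their Bldg entries.
Rows 1 and 2 agree on Dept; apply Dept→CourseID, Bldg and equate their CourseID, Bldg entries.
Rows 1 and 2 agree on Bldg; apply Bldg→Term and equate their Term entries.
Row 1 is now all distinguished symbols — the join is lossless.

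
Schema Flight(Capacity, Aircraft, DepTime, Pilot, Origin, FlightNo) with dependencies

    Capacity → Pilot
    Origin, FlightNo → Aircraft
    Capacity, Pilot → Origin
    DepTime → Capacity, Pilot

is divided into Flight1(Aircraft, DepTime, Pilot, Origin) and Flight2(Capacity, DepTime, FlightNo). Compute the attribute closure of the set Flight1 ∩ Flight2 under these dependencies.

Flight1 ∩ Flight2 = {DepTime}.
DepTime → Capacity, Pilot applies, adding Capacity, Pilot
Capacity, Pilot → Origin applies, adding Origin
Closure: {Capacity, DepTime, Pilot, Origin}.

Capacity, DepTime, Pilot, Origin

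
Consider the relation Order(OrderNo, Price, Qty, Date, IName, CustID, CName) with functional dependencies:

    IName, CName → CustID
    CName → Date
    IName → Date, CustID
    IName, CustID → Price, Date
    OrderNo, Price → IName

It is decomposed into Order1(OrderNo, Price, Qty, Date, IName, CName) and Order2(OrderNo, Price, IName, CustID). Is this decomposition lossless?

Yes

Common attributes: Order1 ∩ Order2 = {OrderNo, Price, IName}.
Closure of {OrderNo, Price, IName}: IName → Date, CustID applies, adding Date, CustID. So (OrderNo, Price, IName)⁺ = {OrderNo, Price, Date, IName, CustID}.
This closure contains every attribute of Order2, so Order1 ∩ Order2 → Order2. The join is lossless.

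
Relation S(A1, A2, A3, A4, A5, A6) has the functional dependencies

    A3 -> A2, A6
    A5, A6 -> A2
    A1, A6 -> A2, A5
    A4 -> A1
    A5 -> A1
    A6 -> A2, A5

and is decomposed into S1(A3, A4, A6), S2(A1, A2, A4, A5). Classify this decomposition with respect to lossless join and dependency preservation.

lossy and not dependency-preserving

Lossless test: (A4)⁺ = {A1, A4}, which is a superkey of neither fragment — lossy.
Dependency preservation: the restricted closure of {A3} across the fragments never reaches {A2, A6}, so A3 → A2, A6 cannot be enforced without a join — not preserved.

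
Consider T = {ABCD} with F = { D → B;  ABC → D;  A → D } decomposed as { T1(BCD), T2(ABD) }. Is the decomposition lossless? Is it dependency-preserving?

Lossless test: (BD)⁺ = {BD}, which is a superkey of neither fragment — lossy.
Dependency preservation: ABC → D is not contained in any single fragment, but the restricted closure of its left-hand side across the fragments still reaches the right-hand side; the remaining FDs each lie inside some fragment. All dependencies are preserved.

lossy but dependency-preserving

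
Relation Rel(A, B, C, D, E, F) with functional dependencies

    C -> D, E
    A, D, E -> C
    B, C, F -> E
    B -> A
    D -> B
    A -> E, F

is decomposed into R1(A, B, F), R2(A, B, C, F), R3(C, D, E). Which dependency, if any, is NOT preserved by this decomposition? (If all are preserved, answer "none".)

A -> E, F

Check A → E, F: no single fragment contains all of {A, E, F}, and the restricted closure of {A} across the fragments never reaches {E, F}.
C → D, E is preserved.
A, D, E → C is preserved.
B, C, F → E is preserved.
B → A is preserved.
D → B is preserved.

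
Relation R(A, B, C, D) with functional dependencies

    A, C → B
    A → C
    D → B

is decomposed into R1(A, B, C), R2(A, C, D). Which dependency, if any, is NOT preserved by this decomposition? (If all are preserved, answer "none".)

Check D → B: no single fragment contains all of {B, D}, and the restricted closure of {D} across the fragments never reaches {B}.
A, C → B is preserved.
A → C is preserved.

D → B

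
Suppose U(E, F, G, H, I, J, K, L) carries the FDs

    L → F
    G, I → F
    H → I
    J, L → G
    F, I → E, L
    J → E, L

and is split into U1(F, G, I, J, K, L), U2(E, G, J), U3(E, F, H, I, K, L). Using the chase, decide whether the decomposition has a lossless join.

Chase test. Columns are E, F, G, H, I, J, K, L; row i has aⱼ where attribute j ∈ Ui, else bᵢⱼ.
Initial tableau (one row per fragment):
  row 1: b11 a2 a3 b14 a5 a6 a7 a8
  row 2: a1 b22 a3 b24 b25 a6 b27 b28
  row 3: a1 a2 b33 a4 a5 b36 a7 a8
Rows 1 and 3 agree on F, I; apply F, I→E, L and equate their E, L entries.
Rows 1 and 2 agree on J; apply J→E, L and equate their E, L entries.
Rows 1 and 2 agree on L; apply L→F and equate their F entries.
No row becomes fully distinguished — the join is lossy.

No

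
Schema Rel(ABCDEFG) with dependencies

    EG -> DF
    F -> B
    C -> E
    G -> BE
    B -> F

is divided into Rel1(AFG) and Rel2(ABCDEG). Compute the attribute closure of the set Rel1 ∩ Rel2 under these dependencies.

Rel1 ∩ Rel2 = {AG}.
G → BE applies, adding BE
B → F applies, adding F
EG → DF applies, adding D
Closure: {ABDEFG}.

ABDEFG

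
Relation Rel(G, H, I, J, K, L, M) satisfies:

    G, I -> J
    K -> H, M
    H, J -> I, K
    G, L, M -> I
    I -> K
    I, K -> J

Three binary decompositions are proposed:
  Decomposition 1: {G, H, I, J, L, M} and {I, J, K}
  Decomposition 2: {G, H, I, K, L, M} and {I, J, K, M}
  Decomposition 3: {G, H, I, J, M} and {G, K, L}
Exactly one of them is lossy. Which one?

Decomposition 1: common = {I, J}, closure = {H, I, J, K, M} → lossless.
Decomposition 2: common = {I, K, M}, closure = {H, I, J, K, M} → lossless.
Decomposition 3: common = {G}, closure = {G} → lossy.

Decomposition 3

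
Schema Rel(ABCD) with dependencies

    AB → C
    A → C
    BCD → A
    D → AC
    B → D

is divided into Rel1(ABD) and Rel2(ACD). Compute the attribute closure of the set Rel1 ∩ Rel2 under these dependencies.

Rel1 ∩ Rel2 = {AD}.
A → C applies, adding C
Closure: {ACD}.

ACD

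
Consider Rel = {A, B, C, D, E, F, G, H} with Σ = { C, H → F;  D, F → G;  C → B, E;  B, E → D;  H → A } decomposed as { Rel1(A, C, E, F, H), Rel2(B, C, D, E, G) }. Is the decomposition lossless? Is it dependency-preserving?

lossy and not dependency-preserving

Lossless test: (C, E)⁺ = {B, C, D, E}, which is a superkey of neither fragment — lossy.
Dependency preservation: the restricted closure of {D, F} across the fragments never reaches {G}, so D, F → G cannot be enforced without a join — not preserved.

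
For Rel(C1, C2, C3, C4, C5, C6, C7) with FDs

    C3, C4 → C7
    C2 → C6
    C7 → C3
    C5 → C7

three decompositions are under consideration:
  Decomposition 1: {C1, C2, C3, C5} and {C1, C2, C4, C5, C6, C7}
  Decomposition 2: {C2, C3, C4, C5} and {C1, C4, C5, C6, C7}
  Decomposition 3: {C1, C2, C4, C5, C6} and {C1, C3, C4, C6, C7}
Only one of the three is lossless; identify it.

Decomposition 1

Decomposition 1: common = {C1, C2, C5}, closure = {C1, C2, C3, C5, C6, C7} → lossless.
Decomposition 2: common = {C4, C5}, closure = {C3, C4, C5, C7} → lossy.
Decomposition 3: common = {C1, C4, C6}, closure = {C1, C4, C6} → lossy.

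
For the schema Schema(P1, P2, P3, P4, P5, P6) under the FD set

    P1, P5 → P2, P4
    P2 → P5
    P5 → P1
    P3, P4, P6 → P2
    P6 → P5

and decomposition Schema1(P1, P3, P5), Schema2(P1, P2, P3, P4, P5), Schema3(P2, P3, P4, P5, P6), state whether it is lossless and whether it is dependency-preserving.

Lossless test (chase): Rows 1 and 2 agree on P1, P5; apply P1, P5→P2, P4 and equate their P2, P4 entries. Rows 1 and 3 agree on P5; apply P5→P1 and equate their P1 entries. Row 3 is now all distinguished symbols — the join is lossless.
Dependency preservation: every FD's attributes lie within a single fragment, so each can be enforced locally — preserved.

lossless and dependency-preserving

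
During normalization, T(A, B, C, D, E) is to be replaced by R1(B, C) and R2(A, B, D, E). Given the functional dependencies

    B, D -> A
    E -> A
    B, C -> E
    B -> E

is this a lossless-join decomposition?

No

Common attributes: R1 ∩ R2 = {B}.
Closure of {B}: B → E applies, adding E; E → A applies, adding A. So (B)⁺ = {A, B, E}.
The closure contains neither all of R1 = {B, C} nor all of R2 = {A, B, D, E}, so the common attributes are not a superkey of either fragment. The join is lossy.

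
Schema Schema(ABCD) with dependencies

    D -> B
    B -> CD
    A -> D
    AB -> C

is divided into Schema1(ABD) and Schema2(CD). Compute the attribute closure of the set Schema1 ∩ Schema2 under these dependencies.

BCD

Schema1 ∩ Schema2 = {D}.
D → B applies, adding B
B → CD applies, adding C
Closure: {BCD}.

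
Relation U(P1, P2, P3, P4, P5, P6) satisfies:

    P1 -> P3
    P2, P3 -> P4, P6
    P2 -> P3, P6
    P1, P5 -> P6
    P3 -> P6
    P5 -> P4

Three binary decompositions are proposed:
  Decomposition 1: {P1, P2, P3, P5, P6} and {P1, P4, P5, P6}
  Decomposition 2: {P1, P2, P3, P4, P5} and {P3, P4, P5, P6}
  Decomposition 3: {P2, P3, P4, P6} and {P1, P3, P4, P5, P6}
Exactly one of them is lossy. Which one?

Decomposition 3

Decomposition 1: common = {P1, P5, P6}, closure = {P1, P3, P4, P5, P6} → lossless.
Decomposition 2: common = {P3, P4, P5}, closure = {P3, P4, P5, P6} → lossless.
Decomposition 3: common = {P3, P4, P6}, closure = {P3, P4, P6} → lossy.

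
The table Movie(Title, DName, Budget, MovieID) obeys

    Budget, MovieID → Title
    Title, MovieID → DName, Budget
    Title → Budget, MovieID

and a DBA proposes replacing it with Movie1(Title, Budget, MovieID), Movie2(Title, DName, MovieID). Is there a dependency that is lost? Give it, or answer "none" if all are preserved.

Budget, MovieID → Title lies within Movie1.
Title, MovieID → DName, Budget: restricted closure across fragments reaches DName, Budget.
Title → Budget, MovieID lies within Movie1.
Every dependency is enforceable on the fragments, so the decomposition is dependency-preserving.

none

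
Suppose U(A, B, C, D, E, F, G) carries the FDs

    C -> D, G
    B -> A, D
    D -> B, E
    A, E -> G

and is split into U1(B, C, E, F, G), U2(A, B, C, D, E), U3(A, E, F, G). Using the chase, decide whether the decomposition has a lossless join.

Yes

Chase test. Columns are A, B, C, D, E, F, G; row i has aⱼ where attribute j ∈ Ui, else bᵢⱼ.
Initial tableau (one row per fragment):
  row 1: b11 a2 a3 b14 a5 a6 a7
  row 2: a1 a2 a3 a4 a5 b26 b27
  row 3: a1 b32 b33 b34 a5 a6 a7
Rows 1 and 2 agree on C; apply C→D, G and equate their D, G entries.
Rows 1 and 2 agree on B; apply B→A, D and equate their A, D entries.
Row 1 is now all distinguished symbols — the join is lossless.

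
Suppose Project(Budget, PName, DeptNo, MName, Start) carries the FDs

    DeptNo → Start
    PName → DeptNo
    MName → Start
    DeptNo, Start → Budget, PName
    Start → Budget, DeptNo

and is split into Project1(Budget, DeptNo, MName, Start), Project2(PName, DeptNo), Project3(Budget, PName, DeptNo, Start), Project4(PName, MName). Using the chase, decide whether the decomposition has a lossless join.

Yes

Chase test. Columns are Budget, PName, DeptNo, MName, Start; row i has aⱼ where attribute j ∈ Projecti, else bᵢⱼ.
Initial tableau (one row per fragment):
  row 1: a1 b12 a3 a4 a5
  row 2: b21 a2 a3 b24 b25
  row 3: a1 a2 a3 b34 a5
  row 4: b41 a2 b43 a4 b45
Rows 1 and 2 agree on DeptNo; apply DeptNo→Start and equate their Start entries.
Rows 2 and 4 agree on PName; apply PName→DeptNo and equate their DeptNo entries.
Rows 1 and 4 agree on MName; apply MName→Start and equate their Start entries.
Rows 1 and 2 agree on DeptNo, Start; apply DeptNo, Start→Budget, PName and equate their Budget, PName entries.
Rows 1 and 4 agree on DeptNo, Start; apply DeptNo, Start→Budget, PName and equate their Budget, PName entries.
Row 1 is now all distinguished symbols — the join is lossless.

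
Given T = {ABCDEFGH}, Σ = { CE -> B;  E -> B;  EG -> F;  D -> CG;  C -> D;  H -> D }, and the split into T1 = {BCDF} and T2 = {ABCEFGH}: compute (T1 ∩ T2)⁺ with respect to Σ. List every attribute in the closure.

T1 ∩ T2 = {BCF}.
C → D applies, adding D
D → CG applies, adding G
Closure: {BCDFG}.

BCDFG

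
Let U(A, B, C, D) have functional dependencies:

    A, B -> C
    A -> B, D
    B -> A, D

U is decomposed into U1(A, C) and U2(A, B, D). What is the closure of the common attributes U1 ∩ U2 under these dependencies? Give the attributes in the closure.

A, B, C, D

U1 ∩ U2 = {A}.
A → B, D applies, adding B, D
A, B → C applies, adding C
Closure: {A, B, C, D}.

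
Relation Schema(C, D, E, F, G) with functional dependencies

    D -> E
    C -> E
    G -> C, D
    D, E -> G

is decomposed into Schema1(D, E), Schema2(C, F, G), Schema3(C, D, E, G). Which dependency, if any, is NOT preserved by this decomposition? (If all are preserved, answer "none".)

none

D → E lies within Schema1.
C → E lies within Schema3.
G → C, D lies within Schema3.
D, E → G lies within Schema3.
Every dependency is enforceable on the fragments, so the decomposition is dependency-preserving.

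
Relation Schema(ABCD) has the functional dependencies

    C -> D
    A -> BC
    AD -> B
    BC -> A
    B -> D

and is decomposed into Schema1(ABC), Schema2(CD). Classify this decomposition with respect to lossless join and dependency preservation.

lossless but not dependency-preserving

Lossless test: (C)⁺ = {CD}, which contains all of one fragment — lossless.
Dependency preservation: the restricted closure of {B} across the fragments never reaches {D}, so B → D cannot be enforced without a join — not preserved.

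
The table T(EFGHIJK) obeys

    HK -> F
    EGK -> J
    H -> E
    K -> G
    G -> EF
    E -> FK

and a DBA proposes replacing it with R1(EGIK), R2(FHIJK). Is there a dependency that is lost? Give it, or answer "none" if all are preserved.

HK → F lies within R2.
EGK → J: restricted closure across fragments reaches J.
H → E: restricted closure across fragments reaches E.
K → G lies within R1.
G → EF: restricted closure across fragments reaches EF.
E → FK: restricted closure across fragments reaches FK.
Every dependency is enforceable on the fragments, so the decomposition is dependency-preserving.

none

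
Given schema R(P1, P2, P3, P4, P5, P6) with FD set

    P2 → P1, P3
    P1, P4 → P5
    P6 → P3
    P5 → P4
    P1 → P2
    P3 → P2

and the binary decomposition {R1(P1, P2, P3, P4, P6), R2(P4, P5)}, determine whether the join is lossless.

No

Common attributes: R1 ∩ R2 = {P4}.
No dependency enlarges {P4}, so (P4)⁺ = {P4}.
The closure contains neither all of R1 = {P1, P2, P3, P4, P6} nor all of R2 = {P4, P5}, so the common attributes are not a superkey of either fragment. The join is lossy.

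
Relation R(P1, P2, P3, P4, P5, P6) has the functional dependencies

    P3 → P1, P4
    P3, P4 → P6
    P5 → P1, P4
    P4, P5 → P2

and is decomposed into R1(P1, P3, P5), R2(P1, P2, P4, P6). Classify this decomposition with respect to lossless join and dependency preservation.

Lossless test: (P1)⁺ = {P1}, which is a superkey of neither fragment — lossy.
Dependency preservation: the restricted closure of {P3} across the fragments never reaches {P1, P4}, so P3 → P1, P4 cannot be enforced without a join — not preserved.

lossy and not dependency-preserving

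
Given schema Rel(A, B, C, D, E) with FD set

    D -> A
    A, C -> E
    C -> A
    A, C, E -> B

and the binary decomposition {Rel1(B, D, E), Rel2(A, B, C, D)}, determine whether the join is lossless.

Common attributes: Rel1 ∩ Rel2 = {B, D}.
Closure of {B, D}: D → A applies, adding A. So (B, D)⁺ = {A, B, D}.
The closure contains neither all of Rel1 = {B, D, E} nor all of Rel2 = {A, B, C, D}, so the common attributes are not a superkey of either fragment. The join is lossy.

No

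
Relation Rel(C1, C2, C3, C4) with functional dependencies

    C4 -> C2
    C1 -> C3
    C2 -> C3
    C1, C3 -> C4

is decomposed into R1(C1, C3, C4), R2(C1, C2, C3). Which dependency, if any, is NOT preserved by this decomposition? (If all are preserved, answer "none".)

C4 -> C2

Check C4 → C2: no single fragment contains all of {C2, C4}, and the restricted closure of {C4} across the fragments never reaches {C2}.
C1 → C3 is preserved.
C2 → C3 is preserved.
C1, C3 → C4 is preserved.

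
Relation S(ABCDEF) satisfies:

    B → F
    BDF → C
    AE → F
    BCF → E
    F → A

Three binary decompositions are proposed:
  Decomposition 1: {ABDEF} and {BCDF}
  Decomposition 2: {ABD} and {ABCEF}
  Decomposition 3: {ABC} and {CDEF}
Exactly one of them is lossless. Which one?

Decomposition 1

Decomposition 1: common = {BDF}, closure = {ABCDEF} → lossless.
Decomposition 2: common = {AB}, closure = {ABF} → lossy.
Decomposition 3: common = {C}, closure = {C} → lossy.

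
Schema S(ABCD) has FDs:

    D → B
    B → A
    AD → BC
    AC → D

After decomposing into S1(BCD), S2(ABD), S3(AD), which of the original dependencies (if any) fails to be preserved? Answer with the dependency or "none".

AC → D

Check AC → D: no single fragment contains all of {ACD}, and the restricted closure of {AC} across the fragments never reaches {D}.
D → B is preserved.
B → A is preserved.
AD → BC is preserved.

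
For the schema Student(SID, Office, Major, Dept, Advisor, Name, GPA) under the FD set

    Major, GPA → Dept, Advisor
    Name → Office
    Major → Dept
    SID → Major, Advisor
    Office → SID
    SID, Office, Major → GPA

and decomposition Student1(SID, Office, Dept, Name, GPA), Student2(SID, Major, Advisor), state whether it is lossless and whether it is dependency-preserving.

Lossless test: (SID)⁺ = {SID, Major, Dept, Advisor}, which contains all of one fragment — lossless.
Dependency preservation: the restricted closure of {Major, GPA} across the fragments never reaches {Dept, Advisor}, so Major, GPA → Dept, Advisor cannot be enforced without a join — not preserved.

lossless but not dependency-preserving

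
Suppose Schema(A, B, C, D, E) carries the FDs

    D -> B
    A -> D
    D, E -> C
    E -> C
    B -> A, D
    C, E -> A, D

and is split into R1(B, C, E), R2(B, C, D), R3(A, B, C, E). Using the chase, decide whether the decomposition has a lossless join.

Chase test. Columns are A, B, C, D, E; row i has aⱼ where attribute j ∈ Ri, else bᵢⱼ.
Initial tableau (one row per fragment):
  row 1: b11 a2 a3 b14 a5
  row 2: b21 a2 a3 a4 b25
  row 3: a1 a2 a3 b34 a5
Rows 1 and 2 agree on B; apply B→A, D and equate their A, D entries.
Rows 1 and 3 agree on B; apply B→A, D and equate their A, D entries.
Row 1 is now all distinguished symbols — the join is lossless.

Yes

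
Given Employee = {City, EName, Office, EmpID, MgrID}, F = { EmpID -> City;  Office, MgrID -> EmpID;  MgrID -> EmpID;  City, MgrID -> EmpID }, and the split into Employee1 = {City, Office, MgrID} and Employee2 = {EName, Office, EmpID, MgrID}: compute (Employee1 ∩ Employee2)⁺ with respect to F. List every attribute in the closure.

City, Office, EmpID, MgrID

Employee1 ∩ Employee2 = {Office, MgrID}.
Office, MgrID → EmpID applies, adding EmpID
EmpID → City applies, adding City
Closure: {City, Office, EmpID, MgrID}.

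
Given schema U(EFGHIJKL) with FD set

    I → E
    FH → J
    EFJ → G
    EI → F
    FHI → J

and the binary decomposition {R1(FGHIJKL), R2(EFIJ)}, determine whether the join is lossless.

Common attributes: R1 ∩ R2 = {FIJ}.
Closure of {FIJ}: I → E applies, adding E; EFJ → G applies, adding G. So (FIJ)⁺ = {EFGIJ}.
This closure contains every attribute of R2, so R1 ∩ R2 → R2. The join is lossless.

Yes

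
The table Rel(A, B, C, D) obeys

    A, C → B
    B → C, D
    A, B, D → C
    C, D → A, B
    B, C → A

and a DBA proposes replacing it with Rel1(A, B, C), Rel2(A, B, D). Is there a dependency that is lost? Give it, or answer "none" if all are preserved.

C, D → A, B

Check C, D → A, B: no single fragment contains all of {A, B, C, D}, and the restricted closure of {C, D} across the fragments never reaches {A, B}.
A, C → B is preserved.
B → C, D is preserved.
A, B, D → C is preserved.
B, C → A is preserved.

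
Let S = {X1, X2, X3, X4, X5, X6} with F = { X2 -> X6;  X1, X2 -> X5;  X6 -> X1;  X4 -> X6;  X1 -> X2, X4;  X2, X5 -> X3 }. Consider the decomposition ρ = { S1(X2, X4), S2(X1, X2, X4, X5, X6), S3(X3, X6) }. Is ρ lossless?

Yes

Chase test. Columns are X1, X2, X3, X4, X5, X6; row i has aⱼ where attribute j ∈ Si, else bᵢⱼ.
Initial tableau (one row per fragment):
  row 1: b11 a2 b13 a4 b15 b16
  row 2: a1 a2 b23 a4 a5 a6
  row 3: b31 b32 a3 b34 b35 a6
Rows 1 and 2 agree on X2; apply X2→X6 and equate their X6 entries.
Rows 1 and 2 agree on X6; apply X6→X1 and equate their X1 entries.
Rows 1 and 3 agree on X6; apply X6→X1 and equate their X1 entries.
Rows 1 and 3 agree on X1; apply X1→X2, X4 and equate their X2, X4 entries.
Rows 1 and 2 agree on X1, X2; apply X1, X2→X5 and equate their X5 entries.
Rows 1 and 3 agree on X1, X2; apply X1, X2→X5 and equate their X5 entries.
Rows 1 and 2 agree on X2, X5; apply X2, X5→X3 and equate their X3 entries.
Rows 1 and 3 agree on X2, X5; apply X2, X5→X3 and equate their X3 entries.
Row 1 is now all distinguished symbols — the join is lossless.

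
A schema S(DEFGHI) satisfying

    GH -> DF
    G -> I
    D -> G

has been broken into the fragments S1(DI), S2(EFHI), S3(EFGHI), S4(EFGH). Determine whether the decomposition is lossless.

No

Chase test. Columns are DEFGHI; row i has aⱼ where attribute j ∈ Si, else bᵢⱼ.
Initial tableau (one row per fragment):
  row 1: a1 b12 b13 b14 b15 a6
  row 2: b21 a2 a3 b24 a5 a6
  row 3: b31 a2 a3 a4 a5 a6
  row 4: b41 a2 a3 a4 a5 b46
Rows 3 and 4 agree on GH; apply GH→DF and equate their DF entries.
Rows 3 and 4 agree on G; apply G→I and equate their I entries.
No row becomes fully distinguished — the join is lossy.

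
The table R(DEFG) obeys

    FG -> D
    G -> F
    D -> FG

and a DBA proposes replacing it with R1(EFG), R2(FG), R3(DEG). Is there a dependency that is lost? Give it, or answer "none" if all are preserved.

FG → D: restricted closure across fragments reaches D.
G → F lies within R1.
D → FG: restricted closure across fragments reaches FG.
Every dependency is enforceable on the fragments, so the decomposition is dependency-preserving.

none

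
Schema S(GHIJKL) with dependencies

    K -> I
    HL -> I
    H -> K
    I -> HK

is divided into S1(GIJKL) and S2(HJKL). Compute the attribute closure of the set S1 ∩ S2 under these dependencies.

S1 ∩ S2 = {JKL}.
K → I applies, adding I
I → HK applies, adding H
Closure: {HIJKL}.

HIJKL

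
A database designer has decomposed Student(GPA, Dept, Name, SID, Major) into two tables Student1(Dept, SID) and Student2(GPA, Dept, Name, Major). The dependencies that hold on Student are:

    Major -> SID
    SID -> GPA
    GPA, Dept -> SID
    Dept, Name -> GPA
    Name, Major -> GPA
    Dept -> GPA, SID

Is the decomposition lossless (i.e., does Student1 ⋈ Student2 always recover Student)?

Common attributes: Student1 ∩ Student2 = {Dept}.
Closure of {Dept}: Dept → GPA, SID applies, adding GPA, SID. So (Dept)⁺ = {GPA, Dept, SID}.
This closure contains every attribute of Student1, so Student1 ∩ Student2 → Student1. The join is lossless.

Yes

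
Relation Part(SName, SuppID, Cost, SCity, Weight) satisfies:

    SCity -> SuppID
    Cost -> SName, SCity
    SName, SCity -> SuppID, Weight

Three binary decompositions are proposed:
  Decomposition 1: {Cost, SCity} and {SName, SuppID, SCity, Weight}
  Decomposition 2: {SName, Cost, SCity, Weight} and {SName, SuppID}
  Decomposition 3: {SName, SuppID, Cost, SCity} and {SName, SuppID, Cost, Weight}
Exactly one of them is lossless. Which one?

Decomposition 1: common = {SCity}, closure = {SuppID, SCity} → lossy.
Decomposition 2: common = {SName}, closure = {SName} → lossy.
Decomposition 3: common = {SName, SuppID, Cost}, closure = {SName, SuppID, Cost, SCity, Weight} → lossless.

Decomposition 3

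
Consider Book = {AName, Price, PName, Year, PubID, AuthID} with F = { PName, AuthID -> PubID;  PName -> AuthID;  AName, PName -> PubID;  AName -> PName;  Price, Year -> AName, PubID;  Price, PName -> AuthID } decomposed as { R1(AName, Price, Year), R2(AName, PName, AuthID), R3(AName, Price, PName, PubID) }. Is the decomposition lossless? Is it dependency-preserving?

lossless and dependency-preserving

Lossless test (chase): Rows 2 and 3 agree on PName; apply PName→AuthID and equate their AuthID entries. Rows 2 and 3 agree on AName, PName; apply AName, PName→PubID and equate their PubID entries. Rows 1 and 2 agree on AName; apply AName→PName and equate their PName entries. Rows 1 and 3 agree on Price, PName; apply Price, PName→AuthID and equate their AuthID entries. Rows 1 and 2 agree on PName, AuthID; apply PName, AuthID→PubID and equate their PubID entries. Row 1 is now all distinguished symbols — the join is lossless.
Dependency preservation: PName, AuthID → PubID; Price, Year → AName, PubID; Price, PName → AuthID are not contained in any single fragment, but the restricted closure of each left-hand side across the fragments still reaches the right-hand side; the remaining FDs each lie inside some fragment. All dependencies are preserved.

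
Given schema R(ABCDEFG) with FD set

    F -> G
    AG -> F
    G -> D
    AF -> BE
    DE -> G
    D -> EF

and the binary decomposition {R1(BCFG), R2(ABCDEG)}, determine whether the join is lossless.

Common attributes: R1 ∩ R2 = {BCG}.
Closure of {BCG}: G → D applies, adding D; D → EF applies, adding EF. So (BCG)⁺ = {BCDEFG}.
This closure contains every attribute of R1, so R1 ∩ R2 → R1. The join is lossless.

Yes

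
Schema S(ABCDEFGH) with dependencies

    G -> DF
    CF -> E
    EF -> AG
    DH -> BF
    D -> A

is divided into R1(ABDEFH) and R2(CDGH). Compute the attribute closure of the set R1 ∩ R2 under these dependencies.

R1 ∩ R2 = {DH}.
DH → BF applies, adding BF
D → A applies, adding A
Closure: {ABDFH}.

ABDFH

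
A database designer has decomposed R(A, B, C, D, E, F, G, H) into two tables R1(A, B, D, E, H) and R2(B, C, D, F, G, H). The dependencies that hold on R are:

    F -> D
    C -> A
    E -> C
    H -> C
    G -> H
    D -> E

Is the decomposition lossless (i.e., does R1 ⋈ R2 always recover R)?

Yes

Common attributes: R1 ∩ R2 = {B, D, H}.
Closure of {B, D, H}: H → C applies, adding C; D → E applies, adding E; C → A applies, adding A. So (B, D, H)⁺ = {A, B, C, D, E, H}.
This closure contains every attribute of R1, so R1 ∩ R2 → R1. The join is lossless.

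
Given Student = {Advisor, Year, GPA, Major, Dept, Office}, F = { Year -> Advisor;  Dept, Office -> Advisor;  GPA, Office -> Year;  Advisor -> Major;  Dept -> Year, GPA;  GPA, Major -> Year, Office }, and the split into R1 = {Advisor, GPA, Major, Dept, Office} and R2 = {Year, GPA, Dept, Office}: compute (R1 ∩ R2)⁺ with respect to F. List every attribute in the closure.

R1 ∩ R2 = {GPA, Dept, Office}.
Dept, Office → Advisor applies, adding Advisor
GPA, Office → Year applies, adding Year
Advisor → Major applies, adding Major
Closure: {Advisor, Year, GPA, Major, Dept, Office}.

Advisor, Year, GPA, Major, Dept, Office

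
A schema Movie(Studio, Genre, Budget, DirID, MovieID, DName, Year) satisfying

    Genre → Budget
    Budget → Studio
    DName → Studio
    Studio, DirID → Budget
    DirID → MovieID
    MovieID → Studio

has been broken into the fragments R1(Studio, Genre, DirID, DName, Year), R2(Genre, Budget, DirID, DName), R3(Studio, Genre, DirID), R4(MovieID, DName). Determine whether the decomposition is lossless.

No

Chase test. Columns are Studio, Genre, Budget, DirID, MovieID, DName, Year; row i has aⱼ where attribute j ∈ Ri, else bᵢⱼ.
Initial tableau (one row per fragment):
  row 1: a1 a2 b13 a4 b15 a6 a7
  row 2: b21 a2 a3 a4 b25 a6 b27
  row 3: a1 a2 b33 a4 b35 b36 b37
  row 4: b41 b42 b43 b44 a5 a6 b47
Rows 1 and 2 agree on Genre; apply Genre→Budget and equate their Budget entries.
Rows 1 and 3 agree on Genre; apply Genre→Budget and equate their Budget entries.
Rows 1 and 2 agree on Budget; apply Budget→Studio and equate their Studio entries.
Rows 1 and 4 agree on DName; apply DName→Studio and equate their Studio entries.
Rows 1 and 2 agree on DirID; apply DirID→MovieID and equate their MovieID entries.
Rows 1 and 3 agree on DirID; apply DirID→MovieID and equate their MovieID entries.
No row becomes fully distinguished — the join is lossy.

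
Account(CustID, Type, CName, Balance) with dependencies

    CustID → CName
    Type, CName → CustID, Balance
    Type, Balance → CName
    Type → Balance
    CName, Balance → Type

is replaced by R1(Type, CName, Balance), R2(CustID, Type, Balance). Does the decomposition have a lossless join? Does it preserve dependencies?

Lossless test: (Type, Balance)⁺ = {CustID, Type, CName, Balance}, which contains all of one fragment — lossless.
Dependency preservation: the restricted closure of {CustID} across the fragments never reaches {CName}, so CustID → CName cannot be enforced without a join — not preserved.

lossless but not dependency-preserving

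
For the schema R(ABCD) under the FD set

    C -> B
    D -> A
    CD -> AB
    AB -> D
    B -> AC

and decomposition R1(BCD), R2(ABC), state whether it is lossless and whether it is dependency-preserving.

lossless but not dependency-preserving

Lossless test: (BC)⁺ = {ABCD}, which contains all of one fragment — lossless.
Dependency preservation: the restricted closure of {D} across the fragments never reaches {A}, so D → A cannot be enforced without a join — not preserved.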